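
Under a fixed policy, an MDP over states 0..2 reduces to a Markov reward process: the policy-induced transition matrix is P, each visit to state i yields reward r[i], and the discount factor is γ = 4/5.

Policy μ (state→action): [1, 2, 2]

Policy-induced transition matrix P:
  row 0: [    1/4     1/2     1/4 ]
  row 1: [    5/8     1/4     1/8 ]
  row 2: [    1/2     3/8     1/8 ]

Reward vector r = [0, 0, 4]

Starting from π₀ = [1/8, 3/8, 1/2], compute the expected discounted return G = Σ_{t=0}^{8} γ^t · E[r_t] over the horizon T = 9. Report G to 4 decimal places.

t=0: π = [0.1250, 0.3750, 0.5000], E[r] = 2.0000, γ^t·E[r] = 2.000000, running G = 2.000000
t=1: π = [0.5156, 0.3438, 0.1406], E[r] = 0.5625, γ^t·E[r] = 0.450000, running G = 2.450000
t=2: π = [0.4141, 0.3965, 0.1895], E[r] = 0.7578, γ^t·E[r] = 0.485000, running G = 2.935000
t=3: π = [0.4460, 0.3772, 0.1768], E[r] = 0.7070, γ^t·E[r] = 0.362000, running G = 3.297000
t=4: π = [0.4356, 0.3836, 0.1808], E[r] = 0.7230, γ^t·E[r] = 0.296150, running G = 3.593150
t=5: π = [0.4390, 0.3815, 0.1795], E[r] = 0.7178, γ^t·E[r] = 0.235215, running G = 3.828365
t=6: π = [0.4379, 0.3822, 0.1799], E[r] = 0.7195, γ^t·E[r] = 0.188618, running G = 4.016983
t=7: π = [0.4383, 0.3820, 0.1797], E[r] = 0.7190, γ^t·E[r] = 0.150778, running G = 4.167761
t=8: π = [0.4382, 0.3820, 0.1798], E[r] = 0.7191, γ^t·E[r] = 0.120653, running G = 4.288413

G = 4.2884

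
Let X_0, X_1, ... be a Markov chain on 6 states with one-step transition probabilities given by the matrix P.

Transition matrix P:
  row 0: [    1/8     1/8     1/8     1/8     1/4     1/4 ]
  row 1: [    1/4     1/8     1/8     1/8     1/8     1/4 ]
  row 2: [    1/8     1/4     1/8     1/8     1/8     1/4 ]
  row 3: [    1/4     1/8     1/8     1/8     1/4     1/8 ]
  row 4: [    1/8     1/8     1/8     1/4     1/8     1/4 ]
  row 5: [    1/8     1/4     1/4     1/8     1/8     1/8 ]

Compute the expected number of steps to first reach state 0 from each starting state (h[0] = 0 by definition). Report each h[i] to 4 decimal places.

First-step conditioning: h[0] = 0; for i ≠ 0, h[i] = 1 + Σ_k P[i][k]·h[k].
  h[1] = 1 + 1/8·h[1] + 1/8·h[2] + 1/8·h[3] + 1/8·h[4] + 1/4·h[5]
  h[2] = 1 + 1/4·h[1] + 1/8·h[2] + 1/8·h[3] + 1/8·h[4] + 1/4·h[5]
  h[3] = 1 + 1/8·h[1] + 1/8·h[2] + 1/8·h[3] + 1/4·h[4] + 1/8·h[5]
  h[4] = 1 + 1/8·h[1] + 1/8·h[2] + 1/4·h[3] + 1/8·h[4] + 1/4·h[5]
  h[5] = 1 + 1/4·h[1] + 1/4·h[2] + 1/8·h[3] + 1/8·h[4] + 1/8·h[5]
Solving the 5×5 linear system over states ≠ 0 gives exactly h = [0, 16/3, 6, 16/3, 6, 6] (h[0] = 0 is the target).

h = [0.0000, 5.3333, 6.0000, 5.3333, 6.0000, 6.0000]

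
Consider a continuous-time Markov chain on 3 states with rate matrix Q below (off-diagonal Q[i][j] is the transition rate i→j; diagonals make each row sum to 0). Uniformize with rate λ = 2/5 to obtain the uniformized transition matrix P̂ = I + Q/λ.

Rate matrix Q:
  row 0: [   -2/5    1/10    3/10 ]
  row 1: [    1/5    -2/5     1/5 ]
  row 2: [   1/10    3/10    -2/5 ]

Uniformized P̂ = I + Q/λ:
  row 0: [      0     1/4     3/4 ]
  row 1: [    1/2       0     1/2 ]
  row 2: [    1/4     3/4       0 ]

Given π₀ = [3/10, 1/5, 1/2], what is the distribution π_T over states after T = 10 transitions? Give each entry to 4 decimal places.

t=0: π = [0.3000, 0.2000, 0.5000]
t=1: π = [0.2250, 0.4500, 0.3250]
t=2: π = [0.3063, 0.3000, 0.3938]
t=3: π = [0.2484, 0.3719, 0.3797]
t=4: π = [0.2809, 0.3469, 0.3723]
t=5: π = [0.2665, 0.3494, 0.3841]
t=6: π = [0.2707, 0.3547, 0.3746]
t=7: π = [0.2710, 0.3486, 0.3804]
t=8: π = [0.2694, 0.3530, 0.3776]
t=9: π = [0.2709, 0.3505, 0.3786]
t=10: π = [0.2699, 0.3517, 0.3784]

π = [0.2699, 0.3517, 0.3784]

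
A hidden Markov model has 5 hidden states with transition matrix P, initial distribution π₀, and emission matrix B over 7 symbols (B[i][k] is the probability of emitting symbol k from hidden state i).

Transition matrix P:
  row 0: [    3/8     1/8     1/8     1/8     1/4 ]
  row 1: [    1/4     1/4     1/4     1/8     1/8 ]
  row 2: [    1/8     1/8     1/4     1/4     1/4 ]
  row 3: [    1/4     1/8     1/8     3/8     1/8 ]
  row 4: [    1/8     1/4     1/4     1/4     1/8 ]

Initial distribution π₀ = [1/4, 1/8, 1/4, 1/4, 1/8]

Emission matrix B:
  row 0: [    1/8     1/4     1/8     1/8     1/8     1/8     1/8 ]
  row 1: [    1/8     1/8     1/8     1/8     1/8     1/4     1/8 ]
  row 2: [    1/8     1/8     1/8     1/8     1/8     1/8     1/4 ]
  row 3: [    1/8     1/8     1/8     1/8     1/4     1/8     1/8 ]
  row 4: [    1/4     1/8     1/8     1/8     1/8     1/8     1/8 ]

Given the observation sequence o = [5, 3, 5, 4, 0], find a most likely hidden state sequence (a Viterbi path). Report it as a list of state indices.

t=0: δ = [3.125e-02, 3.125e-02, 3.125e-02, 3.125e-02, 1.562e-02]  (obs o_0=5)
t=1: δ = [1.465e-03, 9.766e-04, 9.766e-04, 1.465e-03, 9.766e-04]  ψ = [0, 1, 1, 3, 0]  (obs o_1=3)
t=2: δ = [6.866e-05, 6.104e-05, 3.052e-05, 6.866e-05, 4.578e-05]  ψ = [0, 1, 1, 3, 0]  (obs o_2=5)
t=3: δ = [3.219e-06, 1.907e-06, 1.907e-06, 6.437e-06, 2.146e-06]  ψ = [0, 1, 1, 3, 0]  (obs o_3=4)
t=4: δ = [2.012e-07, 1.006e-07, 1.006e-07, 3.017e-07, 2.012e-07]  ψ = [3, 3, 3, 3, 0]  (obs o_4=0)
backtrack: best end state = 3; path = [3, 3, 3, 3, 3]

path = [3, 3, 3, 3, 3]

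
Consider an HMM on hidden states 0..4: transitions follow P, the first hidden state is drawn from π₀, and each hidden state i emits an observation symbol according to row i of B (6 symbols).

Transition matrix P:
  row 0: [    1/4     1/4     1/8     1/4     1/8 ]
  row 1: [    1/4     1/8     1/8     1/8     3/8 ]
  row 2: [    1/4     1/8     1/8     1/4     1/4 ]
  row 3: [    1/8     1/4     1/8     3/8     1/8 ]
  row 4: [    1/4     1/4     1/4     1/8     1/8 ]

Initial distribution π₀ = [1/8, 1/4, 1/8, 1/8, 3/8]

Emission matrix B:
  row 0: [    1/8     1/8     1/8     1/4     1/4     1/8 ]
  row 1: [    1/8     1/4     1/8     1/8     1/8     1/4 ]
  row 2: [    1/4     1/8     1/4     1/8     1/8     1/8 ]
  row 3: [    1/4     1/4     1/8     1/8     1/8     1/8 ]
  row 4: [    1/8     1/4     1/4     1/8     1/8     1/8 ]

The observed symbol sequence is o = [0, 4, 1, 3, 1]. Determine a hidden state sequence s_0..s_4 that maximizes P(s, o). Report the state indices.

path = [4, 0, 3, 3, 3]

t=0: δ = [1.562e-02, 3.125e-02, 3.125e-02, 3.125e-02, 4.688e-02]  (obs o_0=0)
t=1: δ = [2.930e-03, 1.465e-03, 1.465e-03, 1.465e-03, 1.465e-03]  ψ = [4, 4, 4, 3, 1]  (obs o_1=4)
t=2: δ = [9.155e-05, 1.831e-04, 4.578e-05, 1.831e-04, 1.373e-04]  ψ = [0, 0, 0, 0, 1]  (obs o_2=1)
t=3: δ = [1.144e-05, 5.722e-06, 4.292e-06, 8.583e-06, 8.583e-06]  ψ = [1, 3, 4, 3, 1]  (obs o_3=3)
t=4: δ = [3.576e-07, 7.153e-07, 2.682e-07, 8.047e-07, 5.364e-07]  ψ = [0, 0, 4, 3, 1]  (obs o_4=1)
backtrack: best end state = 3; path = [4, 0, 3, 3, 3]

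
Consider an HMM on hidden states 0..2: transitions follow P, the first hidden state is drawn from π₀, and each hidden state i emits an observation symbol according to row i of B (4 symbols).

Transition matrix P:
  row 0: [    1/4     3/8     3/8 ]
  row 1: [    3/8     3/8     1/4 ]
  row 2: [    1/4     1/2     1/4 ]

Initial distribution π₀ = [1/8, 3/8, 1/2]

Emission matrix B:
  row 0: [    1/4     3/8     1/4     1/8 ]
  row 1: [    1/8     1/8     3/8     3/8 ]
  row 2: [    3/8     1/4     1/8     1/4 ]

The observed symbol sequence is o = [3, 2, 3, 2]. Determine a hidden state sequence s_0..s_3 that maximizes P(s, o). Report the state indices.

t=0: δ = [1.562e-02, 1.406e-01, 1.250e-01]  (obs o_0=3)
t=1: δ = [1.318e-02, 2.344e-02, 4.395e-03]  ψ = [1, 2, 1]  (obs o_1=2)
t=2: δ = [1.099e-03, 3.296e-03, 1.465e-03]  ψ = [1, 1, 1]  (obs o_2=3)
t=3: δ = [3.090e-04, 4.635e-04, 1.030e-04]  ψ = [1, 1, 1]  (obs o_3=2)
backtrack: best end state = 1; path = [2, 1, 1, 1]

path = [2, 1, 1, 1]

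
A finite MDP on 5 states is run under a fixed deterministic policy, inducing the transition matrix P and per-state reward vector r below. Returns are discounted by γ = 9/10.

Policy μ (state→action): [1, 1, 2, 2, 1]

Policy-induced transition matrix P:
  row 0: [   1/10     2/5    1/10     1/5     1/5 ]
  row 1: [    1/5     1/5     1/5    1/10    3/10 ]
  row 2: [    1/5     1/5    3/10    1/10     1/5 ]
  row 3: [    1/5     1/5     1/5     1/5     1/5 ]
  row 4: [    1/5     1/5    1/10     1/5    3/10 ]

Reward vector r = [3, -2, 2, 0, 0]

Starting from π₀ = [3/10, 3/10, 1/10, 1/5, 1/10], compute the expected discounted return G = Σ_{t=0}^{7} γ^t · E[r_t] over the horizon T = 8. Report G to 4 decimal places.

t=0: π = [0.3000, 0.3000, 0.1000, 0.2000, 0.1000], E[r] = 0.5000, γ^t·E[r] = 0.500000, running G = 0.500000
t=1: π = [0.1700, 0.2600, 0.1700, 0.1600, 0.2400], E[r] = 0.3300, γ^t·E[r] = 0.297000, running G = 0.797000
t=2: π = [0.1830, 0.2340, 0.1760, 0.1570, 0.2500], E[r] = 0.4330, γ^t·E[r] = 0.350730, running G = 1.147730
t=3: π = [0.1817, 0.2366, 0.1743, 0.1590, 0.2484], E[r] = 0.4205, γ^t·E[r] = 0.306545, running G = 1.454275
t=4: π = [0.1818, 0.2363, 0.1744, 0.1589, 0.2485], E[r] = 0.4217, γ^t·E[r] = 0.276645, running G = 1.730919
t=5: π = [0.1818, 0.2364, 0.1744, 0.1589, 0.2485], E[r] = 0.4215, γ^t·E[r] = 0.248913, running G = 1.979832
t=6: π = [0.1818, 0.2364, 0.1744, 0.1589, 0.2485], E[r] = 0.4215, γ^t·E[r] = 0.224029, running G = 2.203861
t=7: π = [0.1818, 0.2364, 0.1744, 0.1589, 0.2485], E[r] = 0.4215, γ^t·E[r] = 0.201625, running G = 2.405487

G = 2.4055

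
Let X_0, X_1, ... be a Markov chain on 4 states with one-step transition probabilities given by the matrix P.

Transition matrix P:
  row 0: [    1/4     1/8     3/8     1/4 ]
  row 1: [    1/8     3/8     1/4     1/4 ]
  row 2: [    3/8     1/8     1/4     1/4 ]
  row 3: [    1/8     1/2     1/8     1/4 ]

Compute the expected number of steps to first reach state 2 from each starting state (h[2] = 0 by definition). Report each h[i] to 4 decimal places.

First-step conditioning: h[2] = 0; for i ≠ 2, h[i] = 1 + Σ_k P[i][k]·h[k].
  h[0] = 1 + 1/4·h[0] + 1/8·h[1] + 1/4·h[3]
  h[1] = 1 + 1/8·h[0] + 3/8·h[1] + 1/4·h[3]
  h[3] = 1 + 1/8·h[0] + 1/2·h[1] + 1/4·h[3]
Solving the 3×3 linear system over states ≠ 2 gives exactly h = [192/53, 224/53, 0, 252/53] (h[2] = 0 is the target).

h = [3.6226, 4.2264, 0.0000, 4.7547]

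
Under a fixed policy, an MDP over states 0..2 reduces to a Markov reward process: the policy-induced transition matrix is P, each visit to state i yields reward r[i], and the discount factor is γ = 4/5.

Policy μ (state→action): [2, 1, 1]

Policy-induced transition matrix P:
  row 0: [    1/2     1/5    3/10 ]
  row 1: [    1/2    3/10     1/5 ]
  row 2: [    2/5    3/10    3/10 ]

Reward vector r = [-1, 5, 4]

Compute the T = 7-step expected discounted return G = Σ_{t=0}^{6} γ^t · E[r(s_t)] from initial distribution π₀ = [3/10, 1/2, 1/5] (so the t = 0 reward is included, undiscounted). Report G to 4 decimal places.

t=0: π = [0.3000, 0.5000, 0.2000], E[r] = 3.0000, γ^t·E[r] = 3.000000, running G = 3.000000
t=1: π = [0.4800, 0.2700, 0.2500], E[r] = 1.8700, γ^t·E[r] = 1.496000, running G = 4.496000
t=2: π = [0.4750, 0.2520, 0.2730], E[r] = 1.8770, γ^t·E[r] = 1.201280, running G = 5.697280
t=3: π = [0.4727, 0.2525, 0.2748], E[r] = 1.8890, γ^t·E[r] = 0.967168, running G = 6.664448
t=4: π = [0.4725, 0.2527, 0.2748], E[r] = 1.8901, γ^t·E[r] = 0.774197, running G = 7.438645
t=5: π = [0.4725, 0.2527, 0.2747], E[r] = 1.8901, γ^t·E[r] = 0.619356, running G = 8.058001
t=6: π = [0.4725, 0.2527, 0.2747], E[r] = 1.8901, γ^t·E[r] = 0.495481, running G = 8.553482

G = 8.5535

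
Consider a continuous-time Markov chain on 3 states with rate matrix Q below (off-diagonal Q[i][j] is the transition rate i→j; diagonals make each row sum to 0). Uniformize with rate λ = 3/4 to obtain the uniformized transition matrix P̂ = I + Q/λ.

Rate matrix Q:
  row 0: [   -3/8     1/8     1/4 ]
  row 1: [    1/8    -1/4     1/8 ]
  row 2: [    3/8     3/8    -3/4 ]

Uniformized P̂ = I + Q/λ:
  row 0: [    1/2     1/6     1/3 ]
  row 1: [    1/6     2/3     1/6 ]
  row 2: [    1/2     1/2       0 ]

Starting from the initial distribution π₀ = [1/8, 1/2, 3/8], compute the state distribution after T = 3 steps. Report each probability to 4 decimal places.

t=0: π = [0.1250, 0.5000, 0.3750]
t=1: π = [0.3333, 0.5417, 0.1250]
t=2: π = [0.3194, 0.4792, 0.2014]
t=3: π = [0.3403, 0.4734, 0.1863]

π = [0.3403, 0.4734, 0.1863]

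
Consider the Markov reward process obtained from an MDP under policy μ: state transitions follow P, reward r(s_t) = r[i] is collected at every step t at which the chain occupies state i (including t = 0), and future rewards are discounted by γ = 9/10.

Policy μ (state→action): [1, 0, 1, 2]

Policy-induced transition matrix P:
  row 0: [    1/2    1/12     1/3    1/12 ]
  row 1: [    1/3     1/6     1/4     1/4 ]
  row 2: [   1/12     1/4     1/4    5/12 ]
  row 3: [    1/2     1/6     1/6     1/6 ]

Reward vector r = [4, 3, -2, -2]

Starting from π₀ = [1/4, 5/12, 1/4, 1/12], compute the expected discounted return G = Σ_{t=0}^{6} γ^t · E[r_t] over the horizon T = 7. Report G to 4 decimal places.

G = 5.5455

t=0: π = [0.2500, 0.4167, 0.2500, 0.0833], E[r] = 1.5833, γ^t·E[r] = 1.583333, running G = 1.583333
t=1: π = [0.3264, 0.1667, 0.2639, 0.2431], E[r] = 0.7917, γ^t·E[r] = 0.712500, running G = 2.295833
t=2: π = [0.3623, 0.1615, 0.2569, 0.2193], E[r] = 0.9809, γ^t·E[r] = 0.794531, running G = 3.090365
t=3: π = [0.3660, 0.1579, 0.2619, 0.2142], E[r] = 0.9856, γ^t·E[r] = 0.718523, running G = 3.808888
t=4: π = [0.3646, 0.1580, 0.2627, 0.2148], E[r] = 0.9773, γ^t·E[r] = 0.641195, running G = 4.450083
t=5: π = [0.3642, 0.1582, 0.2625, 0.2151], E[r] = 0.9762, γ^t·E[r] = 0.576464, running G = 5.026547
t=6: π = [0.3643, 0.1582, 0.2624, 0.2151], E[r] = 0.9766, γ^t·E[r] = 0.518986, running G = 5.545533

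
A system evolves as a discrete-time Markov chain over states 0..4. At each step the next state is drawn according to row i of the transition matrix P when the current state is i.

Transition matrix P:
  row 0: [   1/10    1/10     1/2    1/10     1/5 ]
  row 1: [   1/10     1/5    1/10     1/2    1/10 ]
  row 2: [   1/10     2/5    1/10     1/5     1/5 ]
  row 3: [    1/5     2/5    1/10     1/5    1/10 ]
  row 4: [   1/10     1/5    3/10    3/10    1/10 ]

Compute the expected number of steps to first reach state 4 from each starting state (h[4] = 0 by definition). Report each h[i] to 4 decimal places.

First-step conditioning: h[4] = 0; for i ≠ 4, h[i] = 1 + Σ_k P[i][k]·h[k].
  h[0] = 1 + 1/10·h[0] + 1/10·h[1] + 1/2·h[2] + 1/10·h[3]
  h[1] = 1 + 1/10·h[0] + 1/5·h[1] + 1/10·h[2] + 1/2·h[3]
  h[2] = 1 + 1/10·h[0] + 2/5·h[1] + 1/10·h[2] + 1/5·h[3]
  h[3] = 1 + 1/5·h[0] + 2/5·h[1] + 1/10·h[2] + 1/5·h[3]
Solving the 4×4 linear system over states ≠ 4 gives exactly h = [2340/347, 2704/347, 2442/347, 2676/347, 0] (h[4] = 0 is the target).

h = [6.7435, 7.7925, 7.0375, 7.7118, 0.0000]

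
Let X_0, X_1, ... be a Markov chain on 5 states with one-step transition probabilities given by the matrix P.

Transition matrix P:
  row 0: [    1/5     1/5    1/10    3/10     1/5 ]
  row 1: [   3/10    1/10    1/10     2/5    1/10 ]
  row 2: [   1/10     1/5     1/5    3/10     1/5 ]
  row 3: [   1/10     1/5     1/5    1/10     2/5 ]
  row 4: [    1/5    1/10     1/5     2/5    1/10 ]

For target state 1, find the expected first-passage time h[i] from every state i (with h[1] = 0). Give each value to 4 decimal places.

h = [5.6522, 0.0000, 5.6522, 5.7391, 6.1739]

First-step conditioning: h[1] = 0; for i ≠ 1, h[i] = 1 + Σ_k P[i][k]·h[k].
  h[0] = 1 + 1/5·h[0] + 1/10·h[2] + 3/10·h[3] + 1/5·h[4]
  h[2] = 1 + 1/10·h[0] + 1/5·h[2] + 3/10·h[3] + 1/5·h[4]
  h[3] = 1 + 1/10·h[0] + 1/5·h[2] + 1/10·h[3] + 2/5·h[4]
  h[4] = 1 + 1/5·h[0] + 1/5·h[2] + 2/5·h[3] + 1/10·h[4]
Solving the 4×4 linear system over states ≠ 1 gives exactly h = [130/23, 0, 130/23, 132/23, 142/23] (h[1] = 0 is the target).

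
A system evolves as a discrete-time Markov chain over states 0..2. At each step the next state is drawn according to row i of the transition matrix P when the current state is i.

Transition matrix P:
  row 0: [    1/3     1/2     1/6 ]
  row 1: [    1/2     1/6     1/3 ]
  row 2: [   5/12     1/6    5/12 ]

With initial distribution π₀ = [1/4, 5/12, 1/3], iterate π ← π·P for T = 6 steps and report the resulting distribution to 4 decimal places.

t=0: π = [0.2500, 0.4167, 0.3333]
t=1: π = [0.4306, 0.2500, 0.3194]
t=2: π = [0.4016, 0.3102, 0.2882]
t=3: π = [0.4090, 0.3005, 0.2904]
t=4: π = [0.4076, 0.3030, 0.2894]
t=5: π = [0.4079, 0.3025, 0.2895]
t=6: π = [0.4079, 0.3026, 0.2895]

π = [0.4079, 0.3026, 0.2895]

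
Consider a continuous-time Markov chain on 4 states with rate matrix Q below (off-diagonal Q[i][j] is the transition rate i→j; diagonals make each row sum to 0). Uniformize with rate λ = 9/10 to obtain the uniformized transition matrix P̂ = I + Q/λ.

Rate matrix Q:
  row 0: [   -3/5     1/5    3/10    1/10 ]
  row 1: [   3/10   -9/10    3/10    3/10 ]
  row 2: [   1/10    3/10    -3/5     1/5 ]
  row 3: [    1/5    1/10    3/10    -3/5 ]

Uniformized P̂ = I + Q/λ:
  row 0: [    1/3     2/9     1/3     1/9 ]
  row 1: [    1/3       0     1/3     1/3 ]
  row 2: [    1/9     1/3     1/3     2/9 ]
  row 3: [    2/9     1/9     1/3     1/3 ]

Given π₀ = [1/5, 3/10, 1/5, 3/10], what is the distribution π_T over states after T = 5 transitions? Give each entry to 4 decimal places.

π = [0.2321, 0.1898, 0.3333, 0.2447]

t=0: π = [0.2000, 0.3000, 0.2000, 0.3000]
t=1: π = [0.2556, 0.1444, 0.3333, 0.2667]
t=2: π = [0.2296, 0.1975, 0.3333, 0.2395]
t=3: π = [0.2326, 0.1888, 0.3333, 0.2453]
t=4: π = [0.2320, 0.1901, 0.3333, 0.2446]
t=5: π = [0.2321, 0.1898, 0.3333, 0.2447]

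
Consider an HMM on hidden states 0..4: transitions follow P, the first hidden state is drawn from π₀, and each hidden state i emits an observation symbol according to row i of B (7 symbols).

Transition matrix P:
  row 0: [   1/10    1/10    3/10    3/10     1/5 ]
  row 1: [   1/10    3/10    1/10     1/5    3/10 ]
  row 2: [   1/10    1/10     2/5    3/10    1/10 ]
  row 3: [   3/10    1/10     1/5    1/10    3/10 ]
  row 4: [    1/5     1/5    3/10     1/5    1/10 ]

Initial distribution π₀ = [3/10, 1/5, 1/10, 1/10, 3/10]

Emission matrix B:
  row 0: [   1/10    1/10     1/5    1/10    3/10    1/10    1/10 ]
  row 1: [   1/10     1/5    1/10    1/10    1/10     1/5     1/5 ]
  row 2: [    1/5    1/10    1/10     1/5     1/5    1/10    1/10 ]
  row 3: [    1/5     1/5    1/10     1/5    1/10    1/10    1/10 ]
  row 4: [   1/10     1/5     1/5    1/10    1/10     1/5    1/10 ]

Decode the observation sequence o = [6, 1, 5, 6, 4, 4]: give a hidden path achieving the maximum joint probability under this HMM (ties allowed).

t=0: δ = [3.000e-02, 4.000e-02, 1.000e-02, 1.000e-02, 3.000e-02]  (obs o_0=6)
t=1: δ = [6.000e-04, 2.400e-03, 9.000e-04, 1.800e-03, 2.400e-03]  ψ = [4, 1, 0, 0, 1]  (obs o_1=1)
t=2: δ = [5.400e-05, 1.440e-04, 7.200e-05, 4.800e-05, 1.440e-04]  ψ = [3, 1, 4, 1, 1]  (obs o_2=5)
t=3: δ = [2.880e-06, 8.640e-06, 4.320e-06, 2.880e-06, 4.320e-06]  ψ = [4, 1, 4, 1, 1]  (obs o_3=6)
t=4: δ = [2.592e-07, 2.592e-07, 3.456e-07, 1.728e-07, 2.592e-07]  ψ = [1, 1, 2, 1, 1]  (obs o_4=4)
t=5: δ = [1.555e-08, 7.776e-09, 2.765e-08, 1.037e-08, 7.776e-09]  ψ = [3, 1, 2, 2, 1]  (obs o_5=4)
backtrack: best end state = 2; path = [1, 1, 4, 2, 2, 2]

path = [1, 1, 4, 2, 2, 2]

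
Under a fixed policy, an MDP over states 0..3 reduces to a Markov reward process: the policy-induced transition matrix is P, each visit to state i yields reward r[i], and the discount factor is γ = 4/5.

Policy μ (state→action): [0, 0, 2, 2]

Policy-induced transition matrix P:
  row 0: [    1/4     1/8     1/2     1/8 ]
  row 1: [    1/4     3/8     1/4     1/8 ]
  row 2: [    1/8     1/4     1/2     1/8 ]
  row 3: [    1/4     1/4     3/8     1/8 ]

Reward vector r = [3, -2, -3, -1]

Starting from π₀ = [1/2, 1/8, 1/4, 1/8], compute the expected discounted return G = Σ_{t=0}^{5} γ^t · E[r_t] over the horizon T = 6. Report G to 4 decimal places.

G = -3.1109

t=0: π = [0.5000, 0.1250, 0.2500, 0.1250], E[r] = 0.3750, γ^t·E[r] = 0.375000, running G = 0.375000
t=1: π = [0.2188, 0.2031, 0.4531, 0.1250], E[r] = -1.2344, γ^t·E[r] = -0.987500, running G = -0.612500
t=2: π = [0.1934, 0.2480, 0.4336, 0.1250], E[r] = -1.3418, γ^t·E[r] = -0.858750, running G = -1.471250
t=3: π = [0.1958, 0.2568, 0.4224, 0.1250], E[r] = -1.3184, γ^t·E[r] = -0.675000, running G = -2.146250
t=4: π = [0.1972, 0.2576, 0.4202, 0.1250], E[r] = -1.3091, γ^t·E[r] = -0.536225, running G = -2.682475
t=5: π = [0.1975, 0.2576, 0.4200, 0.1250], E[r] = -1.3076, γ^t·E[r] = -0.428465, running G = -3.110940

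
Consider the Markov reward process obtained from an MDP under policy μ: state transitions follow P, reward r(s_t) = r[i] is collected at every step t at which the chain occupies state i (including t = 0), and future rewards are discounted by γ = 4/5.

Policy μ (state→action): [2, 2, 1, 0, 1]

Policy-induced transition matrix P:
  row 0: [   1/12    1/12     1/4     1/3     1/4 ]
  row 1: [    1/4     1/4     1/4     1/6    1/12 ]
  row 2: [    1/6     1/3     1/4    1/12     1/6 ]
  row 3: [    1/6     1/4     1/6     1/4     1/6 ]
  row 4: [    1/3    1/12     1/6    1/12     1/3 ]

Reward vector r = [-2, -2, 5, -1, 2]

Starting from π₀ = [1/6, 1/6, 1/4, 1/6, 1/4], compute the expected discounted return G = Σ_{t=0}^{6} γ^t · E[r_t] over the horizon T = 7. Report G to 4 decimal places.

G = 2.4230

t=0: π = [0.1667, 0.1667, 0.2500, 0.1667, 0.2500], E[r] = 0.9167, γ^t·E[r] = 0.916667, running G = 0.916667
t=1: π = [0.2083, 0.2014, 0.2153, 0.1667, 0.2083], E[r] = 0.5069, γ^t·E[r] = 0.405556, running G = 1.322222
t=2: π = [0.2008, 0.1985, 0.2188, 0.1800, 0.2020], E[r] = 0.5191, γ^t·E[r] = 0.332222, running G = 1.654444
t=3: π = [0.2001, 0.2011, 0.2182, 0.1801, 0.2005], E[r] = 0.5094, γ^t·E[r] = 0.260790, running G = 1.915235
t=4: π = [0.2002, 0.2014, 0.2183, 0.1801, 0.2000], E[r] = 0.5082, γ^t·E[r] = 0.208138, running G = 2.123373
t=5: π = [0.2001, 0.2015, 0.2183, 0.1802, 0.1999], E[r] = 0.5080, γ^t·E[r] = 0.166469, running G = 2.289842
t=6: π = [0.2001, 0.2015, 0.2183, 0.1802, 0.1999], E[r] = 0.5079, γ^t·E[r] = 0.133152, running G = 2.422994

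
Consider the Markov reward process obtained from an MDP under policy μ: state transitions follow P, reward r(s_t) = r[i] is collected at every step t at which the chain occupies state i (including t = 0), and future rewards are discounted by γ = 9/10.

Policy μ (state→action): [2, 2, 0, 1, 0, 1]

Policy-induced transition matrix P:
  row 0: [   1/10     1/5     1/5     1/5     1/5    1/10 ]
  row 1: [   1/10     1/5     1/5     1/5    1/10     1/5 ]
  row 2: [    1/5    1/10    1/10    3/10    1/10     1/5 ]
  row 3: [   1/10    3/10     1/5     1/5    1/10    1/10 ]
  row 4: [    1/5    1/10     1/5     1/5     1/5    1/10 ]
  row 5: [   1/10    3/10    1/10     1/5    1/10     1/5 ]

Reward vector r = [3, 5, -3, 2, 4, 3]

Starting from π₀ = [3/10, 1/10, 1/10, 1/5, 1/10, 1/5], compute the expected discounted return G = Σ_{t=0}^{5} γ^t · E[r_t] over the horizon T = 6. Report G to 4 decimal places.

t=0: π = [0.3000, 0.1000, 0.1000, 0.2000, 0.1000, 0.2000], E[r] = 2.5000, γ^t·E[r] = 2.500000, running G = 2.500000
t=1: π = [0.1200, 0.2200, 0.1700, 0.2100, 0.1400, 0.1400], E[r] = 2.3500, γ^t·E[r] = 2.115000, running G = 4.615000
t=2: π = [0.1310, 0.2040, 0.1690, 0.2170, 0.1260, 0.1530], E[r] = 2.3030, γ^t·E[r] = 1.865430, running G = 6.480430
t=3: π = [0.1295, 0.2075, 0.1678, 0.2169, 0.1257, 0.1526], E[r] = 2.3170, γ^t·E[r] = 1.689093, running G = 8.169523
t=4: π = [0.1294, 0.2076, 0.1680, 0.2168, 0.1255, 0.1528], E[r] = 2.3162, γ^t·E[r] = 1.519646, running G = 9.689169
t=5: π = [0.1293, 0.2076, 0.1679, 0.2168, 0.1255, 0.1528], E[r] = 2.3164, γ^t·E[r] = 1.367787, running G = 11.056956

G = 11.0570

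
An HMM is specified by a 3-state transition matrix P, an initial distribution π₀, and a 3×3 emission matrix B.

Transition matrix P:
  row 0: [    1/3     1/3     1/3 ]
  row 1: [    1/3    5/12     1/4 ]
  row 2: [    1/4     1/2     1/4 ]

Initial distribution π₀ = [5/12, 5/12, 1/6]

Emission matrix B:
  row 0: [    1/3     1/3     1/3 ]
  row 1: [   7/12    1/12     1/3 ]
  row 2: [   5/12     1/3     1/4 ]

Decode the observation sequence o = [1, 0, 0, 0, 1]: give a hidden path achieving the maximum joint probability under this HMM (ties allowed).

t=0: δ = [1.389e-01, 3.472e-02, 5.556e-02]  (obs o_0=1)
t=1: δ = [1.543e-02, 2.701e-02, 1.929e-02]  ψ = [0, 0, 0]  (obs o_1=0)
t=2: δ = [3.001e-03, 6.564e-03, 2.813e-03]  ψ = [1, 1, 1]  (obs o_2=0)
t=3: δ = [7.293e-04, 1.595e-03, 6.838e-04]  ψ = [1, 1, 1]  (obs o_3=0)
t=4: δ = [1.773e-04, 5.540e-05, 1.330e-04]  ψ = [1, 1, 1]  (obs o_4=1)
backtrack: best end state = 0; path = [0, 1, 1, 1, 0]

path = [0, 1, 1, 1, 0]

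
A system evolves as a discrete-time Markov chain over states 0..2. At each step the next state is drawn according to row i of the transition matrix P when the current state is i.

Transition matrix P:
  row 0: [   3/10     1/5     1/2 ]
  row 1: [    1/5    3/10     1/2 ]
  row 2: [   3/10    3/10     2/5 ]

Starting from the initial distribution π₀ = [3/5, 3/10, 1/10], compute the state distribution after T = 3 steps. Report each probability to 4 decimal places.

π = [0.2727, 0.2724, 0.4549]

t=0: π = [0.6000, 0.3000, 0.1000]
t=1: π = [0.2700, 0.2400, 0.4900]
t=2: π = [0.2760, 0.2730, 0.4510]
t=3: π = [0.2727, 0.2724, 0.4549]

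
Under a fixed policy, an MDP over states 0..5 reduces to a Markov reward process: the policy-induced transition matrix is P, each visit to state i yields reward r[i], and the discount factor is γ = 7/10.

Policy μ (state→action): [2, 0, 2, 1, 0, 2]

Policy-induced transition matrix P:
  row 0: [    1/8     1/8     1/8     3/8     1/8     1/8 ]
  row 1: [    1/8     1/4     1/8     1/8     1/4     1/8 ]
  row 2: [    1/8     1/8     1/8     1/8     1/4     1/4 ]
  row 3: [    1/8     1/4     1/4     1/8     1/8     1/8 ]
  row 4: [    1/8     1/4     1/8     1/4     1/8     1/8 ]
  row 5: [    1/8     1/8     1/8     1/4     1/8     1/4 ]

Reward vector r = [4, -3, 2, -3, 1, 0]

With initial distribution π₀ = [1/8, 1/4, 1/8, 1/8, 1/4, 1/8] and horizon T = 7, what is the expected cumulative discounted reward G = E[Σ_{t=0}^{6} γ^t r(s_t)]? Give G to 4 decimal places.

t=0: π = [0.1250, 0.2500, 0.1250, 0.1250, 0.2500, 0.1250], E[r] = -0.1250, γ^t·E[r] = -0.125000, running G = -0.125000
t=1: π = [0.1250, 0.2031, 0.1406, 0.2031, 0.1719, 0.1563], E[r] = -0.2656, γ^t·E[r] = -0.185938, running G = -0.310938
t=2: π = [0.1250, 0.1973, 0.1504, 0.1973, 0.1680, 0.1621], E[r] = -0.2148, γ^t·E[r] = -0.105273, running G = -0.416211
t=3: π = [0.1250, 0.1953, 0.1497, 0.1975, 0.1685, 0.1641], E[r] = -0.2107, γ^t·E[r] = -0.072268, running G = -0.488479
t=4: π = [0.1250, 0.1952, 0.1497, 0.1978, 0.1681, 0.1642], E[r] = -0.2114, γ^t·E[r] = -0.050763, running G = -0.539242
t=5: π = [0.1250, 0.1951, 0.1497, 0.1978, 0.1681, 0.1642], E[r] = -0.2112, γ^t·E[r] = -0.035501, running G = -0.574743
t=6: π = [0.1250, 0.1951, 0.1497, 0.1978, 0.1681, 0.1642], E[r] = -0.2112, γ^t·E[r] = -0.024849, running G = -0.599592

G = -0.5996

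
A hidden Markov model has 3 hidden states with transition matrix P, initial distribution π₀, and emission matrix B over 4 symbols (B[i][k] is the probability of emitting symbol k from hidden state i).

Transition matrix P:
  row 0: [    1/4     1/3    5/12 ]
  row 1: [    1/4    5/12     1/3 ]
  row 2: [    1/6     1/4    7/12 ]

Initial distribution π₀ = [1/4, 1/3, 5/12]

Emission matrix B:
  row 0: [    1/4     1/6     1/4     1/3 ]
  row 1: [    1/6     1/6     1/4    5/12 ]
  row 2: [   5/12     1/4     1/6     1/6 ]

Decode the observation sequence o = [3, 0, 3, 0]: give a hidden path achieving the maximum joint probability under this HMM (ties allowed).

path = [1, 2, 2, 2]

t=0: δ = [8.333e-02, 1.389e-01, 6.944e-02]  (obs o_0=3)
t=1: δ = [8.681e-03, 9.645e-03, 1.929e-02]  ψ = [1, 1, 1]  (obs o_1=0)
t=2: δ = [1.072e-03, 2.009e-03, 1.875e-03]  ψ = [2, 2, 2]  (obs o_2=3)
t=3: δ = [1.256e-04, 1.395e-04, 4.558e-04]  ψ = [1, 1, 2]  (obs o_3=0)
backtrack: best end state = 2; path = [1, 2, 2, 2]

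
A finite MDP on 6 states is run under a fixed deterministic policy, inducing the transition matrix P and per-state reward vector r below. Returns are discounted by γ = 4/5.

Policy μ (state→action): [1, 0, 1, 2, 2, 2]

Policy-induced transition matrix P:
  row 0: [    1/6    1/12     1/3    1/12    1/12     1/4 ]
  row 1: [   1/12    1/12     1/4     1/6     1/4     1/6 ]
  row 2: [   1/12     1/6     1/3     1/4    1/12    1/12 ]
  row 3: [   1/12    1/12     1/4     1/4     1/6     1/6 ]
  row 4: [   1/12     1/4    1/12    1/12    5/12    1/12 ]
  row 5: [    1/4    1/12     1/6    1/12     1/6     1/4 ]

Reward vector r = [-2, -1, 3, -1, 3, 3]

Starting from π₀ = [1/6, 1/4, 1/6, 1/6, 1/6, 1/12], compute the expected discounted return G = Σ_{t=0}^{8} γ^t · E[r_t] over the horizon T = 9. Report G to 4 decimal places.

t=0: π = [0.1667, 0.2500, 0.1667, 0.1667, 0.1667, 0.0833], E[r] = 0.5000, γ^t·E[r] = 0.500000, running G = 0.500000
t=1: π = [0.1111, 0.1250, 0.2431, 0.1597, 0.2014, 0.1597], E[r] = 1.3056, γ^t·E[r] = 1.044444, running G = 1.544444
t=2: π = [0.1192, 0.1372, 0.2326, 0.1609, 0.1979, 0.1522], E[r] = 1.2118, γ^t·E[r] = 0.775556, running G = 2.320000
t=3: π = [0.1186, 0.1357, 0.2337, 0.1603, 0.1983, 0.1534], E[r] = 1.2226, γ^t·E[r] = 0.625975, running G = 2.945975
t=4: π = [0.1188, 0.1358, 0.2335, 0.1603, 0.1982, 0.1533], E[r] = 1.2214, γ^t·E[r] = 0.500303, running G = 3.446278
t=5: π = [0.1188, 0.1358, 0.2336, 0.1603, 0.1982, 0.1534], E[r] = 1.2216, γ^t·E[r] = 0.400287, running G = 3.846565
t=6: π = [0.1188, 0.1358, 0.2336, 0.1603, 0.1982, 0.1534], E[r] = 1.2216, γ^t·E[r] = 0.320225, running G = 4.166790
t=7: π = [0.1188, 0.1358, 0.2336, 0.1603, 0.1982, 0.1534], E[r] = 1.2216, γ^t·E[r] = 0.256180, running G = 4.422970
t=8: π = [0.1188, 0.1358, 0.2336, 0.1603, 0.1982, 0.1534], E[r] = 1.2216, γ^t·E[r] = 0.204944, running G = 4.627913

G = 4.6279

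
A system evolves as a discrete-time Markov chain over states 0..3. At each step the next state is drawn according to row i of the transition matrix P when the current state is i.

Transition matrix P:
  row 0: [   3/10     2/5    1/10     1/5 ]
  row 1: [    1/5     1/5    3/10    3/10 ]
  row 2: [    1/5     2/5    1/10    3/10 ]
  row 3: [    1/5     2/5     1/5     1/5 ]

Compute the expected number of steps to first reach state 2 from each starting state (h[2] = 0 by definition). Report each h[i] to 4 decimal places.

h = [5.2632, 4.3421, 0.0000, 4.7368]

First-step conditioning: h[2] = 0; for i ≠ 2, h[i] = 1 + Σ_k P[i][k]·h[k].
  h[0] = 1 + 3/10·h[0] + 2/5·h[1] + 1/5·h[3]
  h[1] = 1 + 1/5·h[0] + 1/5·h[1] + 3/10·h[3]
  h[3] = 1 + 1/5·h[0] + 2/5·h[1] + 1/5·h[3]
Solving the 3×3 linear system over states ≠ 2 gives exactly h = [100/19, 165/38, 0, 90/19] (h[2] = 0 is the target).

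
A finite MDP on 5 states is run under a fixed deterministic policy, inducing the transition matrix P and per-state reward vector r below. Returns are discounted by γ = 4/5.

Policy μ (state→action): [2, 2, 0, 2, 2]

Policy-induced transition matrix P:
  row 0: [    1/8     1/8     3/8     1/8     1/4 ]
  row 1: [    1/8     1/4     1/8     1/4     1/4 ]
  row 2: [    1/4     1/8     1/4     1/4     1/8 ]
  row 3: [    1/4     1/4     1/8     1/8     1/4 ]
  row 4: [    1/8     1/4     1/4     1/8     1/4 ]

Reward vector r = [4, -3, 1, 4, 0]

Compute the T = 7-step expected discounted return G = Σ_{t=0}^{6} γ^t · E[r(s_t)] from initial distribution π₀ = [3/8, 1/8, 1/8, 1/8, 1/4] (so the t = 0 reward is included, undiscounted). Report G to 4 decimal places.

G = 4.7705

t=0: π = [0.3750, 0.1250, 0.1250, 0.1250, 0.2500], E[r] = 1.7500, γ^t·E[r] = 1.750000, running G = 1.750000
t=1: π = [0.1563, 0.1875, 0.2656, 0.1563, 0.2344], E[r] = 0.9531, γ^t·E[r] = 0.762500, running G = 2.512500
t=2: π = [0.1777, 0.1973, 0.2266, 0.1816, 0.2168], E[r] = 1.0723, γ^t·E[r] = 0.686250, running G = 3.198750
t=3: π = [0.1760, 0.1995, 0.2249, 0.1780, 0.2217], E[r] = 1.0425, γ^t·E[r] = 0.533750, running G = 3.732500
t=4: π = [0.1754, 0.1999, 0.2248, 0.1780, 0.2219], E[r] = 1.0387, γ^t·E[r] = 0.425463, running G = 4.157963
t=5: π = [0.1754, 0.2000, 0.2247, 0.1781, 0.2219], E[r] = 1.0385, γ^t·E[r] = 0.340306, running G = 4.498269
t=6: π = [0.1753, 0.2000, 0.2247, 0.1781, 0.2219], E[r] = 1.0384, γ^t·E[r] = 0.272207, running G = 4.770476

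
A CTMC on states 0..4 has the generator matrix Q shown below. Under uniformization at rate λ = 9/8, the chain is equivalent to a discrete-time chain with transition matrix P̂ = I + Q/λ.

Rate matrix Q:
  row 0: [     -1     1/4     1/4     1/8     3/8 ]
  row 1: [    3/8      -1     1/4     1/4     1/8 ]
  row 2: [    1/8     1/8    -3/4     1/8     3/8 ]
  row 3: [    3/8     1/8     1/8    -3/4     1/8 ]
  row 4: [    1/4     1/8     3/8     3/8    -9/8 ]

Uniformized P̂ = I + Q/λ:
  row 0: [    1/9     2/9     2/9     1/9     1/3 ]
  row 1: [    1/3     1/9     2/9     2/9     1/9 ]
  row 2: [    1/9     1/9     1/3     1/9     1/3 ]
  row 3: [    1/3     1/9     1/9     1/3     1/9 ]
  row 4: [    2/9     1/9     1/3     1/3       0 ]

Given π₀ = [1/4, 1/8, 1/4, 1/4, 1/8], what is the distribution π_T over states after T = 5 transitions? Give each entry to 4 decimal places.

t=0: π = [0.2500, 0.1250, 0.2500, 0.2500, 0.1250]
t=1: π = [0.2083, 0.1389, 0.2361, 0.2083, 0.2083]
t=2: π = [0.2114, 0.1343, 0.2485, 0.2191, 0.1867]
t=3: π = [0.2104, 0.1346, 0.2462, 0.2162, 0.1926]
t=4: π = [0.2105, 0.1345, 0.2470, 0.2169, 0.1912]
t=5: π = [0.2104, 0.1345, 0.2468, 0.2167, 0.1915]

π = [0.2104, 0.1345, 0.2468, 0.2167, 0.1915]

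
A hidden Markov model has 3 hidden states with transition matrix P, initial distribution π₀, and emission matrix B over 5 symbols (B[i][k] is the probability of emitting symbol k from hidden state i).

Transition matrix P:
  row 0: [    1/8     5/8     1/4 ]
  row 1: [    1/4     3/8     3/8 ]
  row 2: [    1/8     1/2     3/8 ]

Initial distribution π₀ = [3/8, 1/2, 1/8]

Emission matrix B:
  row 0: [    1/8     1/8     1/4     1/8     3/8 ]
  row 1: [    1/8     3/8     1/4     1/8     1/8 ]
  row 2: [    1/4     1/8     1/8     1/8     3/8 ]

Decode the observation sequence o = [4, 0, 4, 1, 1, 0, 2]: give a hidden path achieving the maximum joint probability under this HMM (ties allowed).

t=0: δ = [1.406e-01, 6.250e-02, 4.688e-02]  (obs o_0=4)
t=1: δ = [2.197e-03, 1.099e-02, 8.789e-03]  ψ = [0, 0, 0]  (obs o_1=0)
t=2: δ = [1.030e-03, 5.493e-04, 1.545e-03]  ψ = [1, 2, 1]  (obs o_2=4)
t=3: δ = [2.414e-05, 2.897e-04, 7.242e-05]  ψ = [2, 2, 2]  (obs o_3=1)
t=4: δ = [9.052e-06, 4.074e-05, 1.358e-05]  ψ = [1, 1, 1]  (obs o_4=1)
t=5: δ = [1.273e-06, 1.910e-06, 3.819e-06]  ψ = [1, 1, 1]  (obs o_5=0)
t=6: δ = [1.193e-07, 4.774e-07, 1.790e-07]  ψ = [1, 2, 2]  (obs o_6=2)
backtrack: best end state = 1; path = [0, 1, 2, 1, 1, 2, 1]

path = [0, 1, 2, 1, 1, 2, 1]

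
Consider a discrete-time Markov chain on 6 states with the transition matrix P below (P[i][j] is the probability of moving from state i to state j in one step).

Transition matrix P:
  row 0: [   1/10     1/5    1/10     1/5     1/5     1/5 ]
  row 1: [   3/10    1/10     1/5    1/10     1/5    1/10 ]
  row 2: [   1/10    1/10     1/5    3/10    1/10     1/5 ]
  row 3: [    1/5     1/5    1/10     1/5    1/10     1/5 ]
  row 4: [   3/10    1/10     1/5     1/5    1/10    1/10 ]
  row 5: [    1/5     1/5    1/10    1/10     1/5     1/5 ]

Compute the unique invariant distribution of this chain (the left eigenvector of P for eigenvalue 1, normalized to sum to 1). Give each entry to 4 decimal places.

Balance equations π_j = Σ_i π_i·P[i][j]:
  π_0 = 1/10·π_0 + 3/10·π_1 + 1/10·π_2 + 1/5·π_3 + 3/10·π_4 + 1/5·π_5
  π_1 = 1/5·π_0 + 1/10·π_1 + 1/10·π_2 + 1/5·π_3 + 1/10·π_4 + 1/5·π_5
  π_2 = 1/10·π_0 + 1/5·π_1 + 1/5·π_2 + 1/10·π_3 + 1/5·π_4 + 1/10·π_5
  π_3 = 1/5·π_0 + 1/10·π_1 + 3/10·π_2 + 1/5·π_3 + 1/5·π_4 + 1/10·π_5
  π_4 = 1/5·π_0 + 1/5·π_1 + 1/10·π_2 + 1/10·π_3 + 1/10·π_4 + 1/5·π_5
  normalize: π_0 + π_1 + π_2 + π_3 + π_4 + π_5 = 1
Solving the linear system gives exactly π = [2187/11129, 17227/111290, 1616/11129, 20267/111290, 16923/111290, 18843/111290].

π = [0.1965, 0.1548, 0.1452, 0.1821, 0.1521, 0.1693]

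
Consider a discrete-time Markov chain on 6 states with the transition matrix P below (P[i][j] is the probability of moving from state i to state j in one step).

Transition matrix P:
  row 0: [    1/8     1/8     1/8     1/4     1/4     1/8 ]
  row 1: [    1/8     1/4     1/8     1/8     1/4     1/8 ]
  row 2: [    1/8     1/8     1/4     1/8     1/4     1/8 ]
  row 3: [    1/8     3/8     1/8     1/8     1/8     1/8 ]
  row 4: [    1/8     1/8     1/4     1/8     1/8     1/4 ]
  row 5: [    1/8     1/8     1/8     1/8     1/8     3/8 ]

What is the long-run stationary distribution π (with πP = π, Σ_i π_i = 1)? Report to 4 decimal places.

π = [0.1250, 0.1830, 0.1692, 0.1406, 0.1847, 0.1974]

Balance equations π_j = Σ_i π_i·P[i][j]:
  π_0 = 1/8·π_0 + 1/8·π_1 + 1/8·π_2 + 1/8·π_3 + 1/8·π_4 + 1/8·π_5
  π_1 = 1/8·π_0 + 1/4·π_1 + 1/8·π_2 + 3/8·π_3 + 1/8·π_4 + 1/8·π_5
  π_2 = 1/8·π_0 + 1/8·π_1 + 1/4·π_2 + 1/8·π_3 + 1/4·π_4 + 1/8·π_5
  π_3 = 1/4·π_0 + 1/8·π_1 + 1/8·π_2 + 1/8·π_3 + 1/8·π_4 + 1/8·π_5
  π_4 = 1/4·π_0 + 1/4·π_1 + 1/4·π_2 + 1/8·π_3 + 1/8·π_4 + 1/8·π_5
  normalize: π_0 + π_1 + π_2 + π_3 + π_4 + π_5 = 1
Solving the linear system gives exactly π = [1/8, 41/224, 417/2464, 9/64, 65/352, 139/704].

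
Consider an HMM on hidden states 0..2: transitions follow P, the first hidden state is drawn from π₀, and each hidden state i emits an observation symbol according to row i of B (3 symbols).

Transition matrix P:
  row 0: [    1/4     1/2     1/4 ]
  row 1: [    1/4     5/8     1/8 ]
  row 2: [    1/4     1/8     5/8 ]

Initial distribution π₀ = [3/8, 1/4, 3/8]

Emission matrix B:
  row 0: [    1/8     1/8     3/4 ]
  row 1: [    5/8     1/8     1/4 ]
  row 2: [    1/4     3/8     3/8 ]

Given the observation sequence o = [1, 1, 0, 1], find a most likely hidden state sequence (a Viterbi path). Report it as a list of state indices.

path = [2, 2, 2, 2]

t=0: δ = [4.688e-02, 3.125e-02, 1.406e-01]  (obs o_0=1)
t=1: δ = [4.395e-03, 2.930e-03, 3.296e-02]  ψ = [2, 0, 2]  (obs o_1=1)
t=2: δ = [1.030e-03, 2.575e-03, 5.150e-03]  ψ = [2, 2, 2]  (obs o_2=0)
t=3: δ = [1.609e-04, 2.012e-04, 1.207e-03]  ψ = [2, 1, 2]  (obs o_3=1)
backtrack: best end state = 2; path = [2, 2, 2, 2]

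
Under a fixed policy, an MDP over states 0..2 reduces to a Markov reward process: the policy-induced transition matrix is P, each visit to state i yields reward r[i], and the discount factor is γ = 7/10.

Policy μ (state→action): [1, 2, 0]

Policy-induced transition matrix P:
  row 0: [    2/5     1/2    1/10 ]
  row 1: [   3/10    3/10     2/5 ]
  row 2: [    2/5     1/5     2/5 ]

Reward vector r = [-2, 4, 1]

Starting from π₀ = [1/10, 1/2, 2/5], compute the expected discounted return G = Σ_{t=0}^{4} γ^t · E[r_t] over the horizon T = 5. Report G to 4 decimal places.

G = 3.7312

t=0: π = [0.1000, 0.5000, 0.4000], E[r] = 2.2000, γ^t·E[r] = 2.200000, running G = 2.200000
t=1: π = [0.3500, 0.2800, 0.3700], E[r] = 0.7900, γ^t·E[r] = 0.553000, running G = 2.753000
t=2: π = [0.3720, 0.3330, 0.2950], E[r] = 0.8830, γ^t·E[r] = 0.432670, running G = 3.185670
t=3: π = [0.3667, 0.3449, 0.2884], E[r] = 0.9346, γ^t·E[r] = 0.320568, running G = 3.506238
t=4: π = [0.3655, 0.3445, 0.2900], E[r] = 0.9370, γ^t·E[r] = 0.224966, running G = 3.731204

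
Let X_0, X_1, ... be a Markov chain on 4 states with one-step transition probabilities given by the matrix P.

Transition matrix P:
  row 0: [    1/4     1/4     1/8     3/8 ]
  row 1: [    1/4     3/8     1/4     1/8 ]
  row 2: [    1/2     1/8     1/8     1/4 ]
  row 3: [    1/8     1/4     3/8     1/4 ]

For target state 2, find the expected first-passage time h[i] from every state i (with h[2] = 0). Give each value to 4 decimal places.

h = [4.3826, 4.0348, 0.0000, 3.4087]

First-step conditioning: h[2] = 0; for i ≠ 2, h[i] = 1 + Σ_k P[i][k]·h[k].
  h[0] = 1 + 1/4·h[0] + 1/4·h[1] + 3/8·h[3]
  h[1] = 1 + 1/4·h[0] + 3/8·h[1] + 1/8·h[3]
  h[3] = 1 + 1/8·h[0] + 1/4·h[1] + 1/4·h[3]
Solving the 3×3 linear system over states ≠ 2 gives exactly h = [504/115, 464/115, 0, 392/115] (h[2] = 0 is the target).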